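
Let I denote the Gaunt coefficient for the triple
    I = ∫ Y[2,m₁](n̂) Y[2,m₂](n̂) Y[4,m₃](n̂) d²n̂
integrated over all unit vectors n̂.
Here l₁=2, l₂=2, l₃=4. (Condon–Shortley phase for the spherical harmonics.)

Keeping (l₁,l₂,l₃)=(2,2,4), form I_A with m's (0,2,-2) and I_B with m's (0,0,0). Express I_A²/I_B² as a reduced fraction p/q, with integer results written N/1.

5/12

Shared (l₁,l₂,l₃)=(2,2,4): N and (l;000)² cancel in I_A²/I_B².
A: Δ = 0!·4!·4!/9! = 1/630; Racah Σ t=0..0: t=0:+1/96 = 1/96; ⇒ 3j(2 2 4; 0 2 -2)² = 1/42, sgn +1
B: Δ = 0!·4!·4!/9! = 1/630; Racah Σ t=0..0: t=0:+1/16 = 1/16; ⇒ 3j(2 2 4; 0 0 0)² = 2/35, sgn +1
I_A²/I_B² = (1/42)/(2/35) = 5/12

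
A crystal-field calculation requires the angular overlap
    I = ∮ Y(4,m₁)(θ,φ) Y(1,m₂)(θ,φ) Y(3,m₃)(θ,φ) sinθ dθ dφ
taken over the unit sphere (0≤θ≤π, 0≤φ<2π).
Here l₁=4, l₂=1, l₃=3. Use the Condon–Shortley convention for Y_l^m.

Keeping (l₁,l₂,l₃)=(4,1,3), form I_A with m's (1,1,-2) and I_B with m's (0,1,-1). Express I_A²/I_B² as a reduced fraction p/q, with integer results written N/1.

Same 4,1,3: normalisation and zero-m 3j drop out of the ratio.
A: Δ: 2! 6! 0! / 9! → 1/252; sum: t=2:+1/240 = 1/240; 3j²(4 1 3; 1 1 -2) = Δ·Π!·Σ² = 1/84  (sign -1)
B: Δ: 2! 6! 0! / 9! → 1/252; sum: t=2:+1/96 = 1/96; 3j²(4 1 3; 0 1 -1) = Δ·Π!·Σ² = 1/42  (sign +1)
I_A²/I_B² = (1/84)/(1/42) = 1/2

1/2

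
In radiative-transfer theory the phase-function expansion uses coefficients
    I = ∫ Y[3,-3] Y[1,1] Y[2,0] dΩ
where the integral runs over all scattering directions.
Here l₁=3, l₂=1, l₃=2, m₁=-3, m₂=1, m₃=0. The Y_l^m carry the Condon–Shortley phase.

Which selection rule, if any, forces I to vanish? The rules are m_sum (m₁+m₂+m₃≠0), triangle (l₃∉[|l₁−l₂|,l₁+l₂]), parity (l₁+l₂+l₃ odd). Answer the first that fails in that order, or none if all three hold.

m_sum

m₁+m₂+m₃ = -3 + 1 + 0 = -2  ✗
triangle: |3−1|=2 ≤ l₃=2 ≤ 3+1=4
parity: l₁+l₂+l₃ = 6 is even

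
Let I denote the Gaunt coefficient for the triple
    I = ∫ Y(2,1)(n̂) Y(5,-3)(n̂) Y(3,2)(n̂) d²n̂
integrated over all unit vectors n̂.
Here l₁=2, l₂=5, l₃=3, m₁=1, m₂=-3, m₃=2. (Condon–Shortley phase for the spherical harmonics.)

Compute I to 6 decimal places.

-0.253584

Rules hold: Σm=0, L=10 even, 3≤3≤7.
N = 5·11·7 = 385
Δ = 4!·0!·6!/11! = 1/2310
Racah Σ t=2..2: t=2:+1/144 = 1/144
⇒ 3j(2 5 3; 0 0 0)² = 10/231, sgn -1
Racah Σ t=1..1: t=1:−1/720 = -1/720
⇒ 3j(2 5 3; 1 -3 2)² = 8/165, sgn +1
4πI² = N·(3j₀)²·(3jₘ)² = 80/99
I = -1·√(0.808081/4π) = -0.25358436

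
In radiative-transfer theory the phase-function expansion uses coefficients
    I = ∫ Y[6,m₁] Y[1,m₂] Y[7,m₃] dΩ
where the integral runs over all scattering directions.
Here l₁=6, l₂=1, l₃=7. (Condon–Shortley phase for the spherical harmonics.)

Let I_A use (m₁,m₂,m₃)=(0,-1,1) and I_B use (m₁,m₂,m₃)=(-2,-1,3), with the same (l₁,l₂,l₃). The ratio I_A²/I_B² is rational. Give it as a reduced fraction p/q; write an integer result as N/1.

28/45

Same 6,1,7: normalisation and zero-m 3j drop out of the ratio.
A: Δ: 0! 12! 2! / 15! → 1/1365; sum: t=0:+1/1036800 = 1/1036800; 3j²(6 1 7; 0 -1 1) = Δ·Π!·Σ² = 4/195  (sign +1)
B: Δ: 0! 12! 2! / 15! → 1/1365; sum: t=0:+1/1935360 = 1/1935360; 3j²(6 1 7; -2 -1 3) = Δ·Π!·Σ² = 3/91  (sign +1)
I_A²/I_B² = (4/195)/(3/91) = 28/45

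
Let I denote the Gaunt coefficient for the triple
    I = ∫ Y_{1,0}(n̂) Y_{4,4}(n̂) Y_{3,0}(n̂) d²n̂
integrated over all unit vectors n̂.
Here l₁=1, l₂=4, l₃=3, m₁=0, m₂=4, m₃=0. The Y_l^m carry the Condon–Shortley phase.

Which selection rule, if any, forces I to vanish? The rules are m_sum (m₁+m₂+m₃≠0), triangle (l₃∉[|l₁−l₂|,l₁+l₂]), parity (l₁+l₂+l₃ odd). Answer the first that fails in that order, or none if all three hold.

Σmᵢ = 4  ✗
l₃∈[|l₁−l₂|,l₁+l₂]=[3,5], have l₃=3
Σlᵢ = 8 ⇒ even

m_sum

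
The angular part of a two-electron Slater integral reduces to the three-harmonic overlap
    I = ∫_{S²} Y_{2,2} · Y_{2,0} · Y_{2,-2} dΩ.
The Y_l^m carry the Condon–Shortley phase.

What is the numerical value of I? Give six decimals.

m-sum 0 ✓  L=6 even ✓  0≤2≤4 ✓
Π(2lᵢ+1) = 5×5×5 = 125
triangle coeff Δ(2,2,2) = 1/630
Σ_t [0,2]: t=0:+1/8 t=1:−1/1 t=2:+1/8 = -3/4
(3j)²=2/35 [(2 2 2; 0 0 0)], sign=-1
Σ_t [0,0]: t=0:+1/8 = 1/8
(3j)²=2/35 [(2 2 2; 2 0 -2)], sign=+1
⇒ 4πI² = 20/49
I = (-1)√(20/49/(4π)) = -0.18022375

-0.180224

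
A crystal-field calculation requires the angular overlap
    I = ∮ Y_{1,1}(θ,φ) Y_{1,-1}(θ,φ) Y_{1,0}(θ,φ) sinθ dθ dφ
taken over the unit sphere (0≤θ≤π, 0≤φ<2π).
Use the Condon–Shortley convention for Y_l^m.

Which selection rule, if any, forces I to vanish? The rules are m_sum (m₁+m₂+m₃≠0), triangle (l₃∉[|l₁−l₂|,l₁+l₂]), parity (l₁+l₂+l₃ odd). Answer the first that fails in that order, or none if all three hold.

parity

m₁+m₂+m₃ = 1 − 1 + 0 = 0  ✓
triangle: |1−1|=0 ≤ l₃=1 ≤ 1+1=2  ✓
parity: l₁+l₂+l₃ = 3 is odd  ✗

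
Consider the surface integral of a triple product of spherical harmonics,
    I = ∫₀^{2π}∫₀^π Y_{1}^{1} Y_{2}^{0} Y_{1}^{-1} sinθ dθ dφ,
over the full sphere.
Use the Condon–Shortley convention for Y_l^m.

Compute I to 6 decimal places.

m-sum 0 ✓  L=4 even ✓  1≤1≤3 ✓
Π(2lᵢ+1) = 3×5×3 = 45
triangle coeff Δ(1,2,1) = 1/30
Σ_t [1,1]: t=1:−1/1 = -1/1
(3j)²=2/15 [(1 2 1; 0 0 0)], sign=+1
Σ_t [0,0]: t=0:+1/4 = 1/4
(3j)²=1/30 [(1 2 1; 1 0 -1)], sign=+1
⇒ 4πI² = 1/5
I = (+1)√(1/5/(4π)) = 0.12615663

0.126157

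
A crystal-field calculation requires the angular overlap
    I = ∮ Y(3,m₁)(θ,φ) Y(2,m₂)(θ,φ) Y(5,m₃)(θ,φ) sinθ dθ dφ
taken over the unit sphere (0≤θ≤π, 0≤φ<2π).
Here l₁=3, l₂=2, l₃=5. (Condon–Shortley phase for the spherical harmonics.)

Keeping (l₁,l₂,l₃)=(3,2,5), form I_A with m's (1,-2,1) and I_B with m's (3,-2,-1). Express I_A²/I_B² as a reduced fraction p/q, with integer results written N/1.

l's match ⇒ only the (l;m) 3-j factors differ between A and B.
A: triangle coeff Δ(3,2,5) = 1/2310; Σ_t [0,0]: t=0:+1/1152 = 1/1152; (3j)²=1/154 [(3 2 5; 1 -2 1)], sign=+1
B: triangle coeff Δ(3,2,5) = 1/2310; Σ_t [0,0]: t=0:+1/17280 = 1/17280; (3j)²=1/2310 [(3 2 5; 3 -2 -1)], sign=+1
I_A²/I_B² = (1/154)/(1/2310) = 15/1

15/1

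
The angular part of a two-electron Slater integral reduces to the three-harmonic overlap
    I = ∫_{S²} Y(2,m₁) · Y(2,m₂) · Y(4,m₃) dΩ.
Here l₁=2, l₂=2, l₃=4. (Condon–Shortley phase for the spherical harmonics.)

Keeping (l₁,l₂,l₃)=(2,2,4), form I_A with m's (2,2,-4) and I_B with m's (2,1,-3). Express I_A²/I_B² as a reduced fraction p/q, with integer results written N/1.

Same 2,2,4: normalisation and zero-m 3j drop out of the ratio.
A: Δ: 0! 4! 4! / 9! → 1/630; sum: t=0:+1/576 = 1/576; 3j²(2 2 4; 2 2 -4) = Δ·Π!·Σ² = 1/9  (sign +1)
B: Δ: 0! 4! 4! / 9! → 1/630; sum: t=0:+1/144 = 1/144; 3j²(2 2 4; 2 1 -3) = Δ·Π!·Σ² = 1/18  (sign -1)
I_A²/I_B² = (1/9)/(1/18) = 2/1

2/1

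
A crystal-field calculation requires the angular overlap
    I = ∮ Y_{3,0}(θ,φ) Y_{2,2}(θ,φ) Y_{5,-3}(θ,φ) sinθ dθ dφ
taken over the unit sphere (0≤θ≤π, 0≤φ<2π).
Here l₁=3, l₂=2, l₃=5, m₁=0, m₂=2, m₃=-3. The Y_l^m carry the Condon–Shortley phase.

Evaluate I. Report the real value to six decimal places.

0.000000

Σmᵢ = -1 ≠ 0, so the φ-integral vanishes; I = 0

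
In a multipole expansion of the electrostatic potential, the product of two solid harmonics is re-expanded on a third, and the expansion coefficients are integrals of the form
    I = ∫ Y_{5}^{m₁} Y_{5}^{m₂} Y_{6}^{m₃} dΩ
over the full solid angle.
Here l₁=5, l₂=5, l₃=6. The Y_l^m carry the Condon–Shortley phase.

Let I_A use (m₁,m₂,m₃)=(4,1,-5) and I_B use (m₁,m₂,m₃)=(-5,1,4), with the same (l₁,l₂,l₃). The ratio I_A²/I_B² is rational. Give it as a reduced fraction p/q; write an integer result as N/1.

99/125

Same 5,5,6: normalisation and zero-m 3j drop out of the ratio.
A: Δ: 4! 6! 6! / 17! → 1/28588560; sum: t=0:+1/2073600 t=1:−1/518400 = -1/691200; 3j²(5 5 6; 4 1 -5) = Δ·Π!·Σ² = 81/4420  (sign +1)
B: Δ: 4! 6! 6! / 17! → 1/28588560; sum: t=4:+1/829440 = 1/829440; 3j²(5 5 6; -5 1 4) = Δ·Π!·Σ² = 225/9724  (sign +1)
I_A²/I_B² = (81/4420)/(225/9724) = 99/125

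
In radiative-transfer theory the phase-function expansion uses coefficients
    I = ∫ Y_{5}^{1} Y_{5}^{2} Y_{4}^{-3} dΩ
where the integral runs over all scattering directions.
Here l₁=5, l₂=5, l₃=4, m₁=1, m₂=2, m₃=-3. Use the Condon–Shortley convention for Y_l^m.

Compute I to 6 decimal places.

Checks pass: Σm=0; 14 even; l₃=4∈[0,10].
(2·5+1)(2·5+1)(2·4+1) = 1089
Δ: 6! 4! 4! / 15! → 1/3153150
sum: t=1:−1/69120 t=2:+1/1728 t=3:−1/576 t=4:+1/1728 t=5:−1/69120 = -7/11520
3j²(5 5 4; 0 0 0) = Δ·Π!·Σ² = 2/143  (sign -1)
sum: t=3:−1/5184 t=4:+1/6912 = -1/20736
3j²(5 5 4; 1 2 -3) = Δ·Π!·Σ² = 5/2574  (sign +1)
combine: 4πI² = 1089·2/143·5/2574 = 5/169
take √, sign -1: I = -0.04852178

-0.048522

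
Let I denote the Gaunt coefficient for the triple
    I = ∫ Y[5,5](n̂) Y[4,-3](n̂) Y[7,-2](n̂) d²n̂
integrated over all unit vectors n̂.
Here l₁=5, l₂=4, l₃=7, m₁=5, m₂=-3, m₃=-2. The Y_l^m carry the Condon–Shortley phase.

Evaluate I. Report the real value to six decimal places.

Rules hold: Σm=0, L=16 even, 1≤7≤9.
N = 11·9·15 = 1485
Δ = 2!·8!·6!/17! = 1/6126120
Racah Σ t=0..2: t=0:+1/69120 t=1:−1/20736 t=2:+1/69120 = -1/51840
⇒ 3j(5 4 7; 0 0 0)² = 280/21879, sgn +1
Racah Σ t=0..0: t=0:+1/9676800 = 1/9676800
⇒ 3j(5 4 7; 5 -3 -2)² = 27/19448, sgn -1
4πI² = N·(3j₀)²·(3jₘ)² = 14175/537251
I = -1·√(0.0263843/4π) = -0.04582136

-0.045821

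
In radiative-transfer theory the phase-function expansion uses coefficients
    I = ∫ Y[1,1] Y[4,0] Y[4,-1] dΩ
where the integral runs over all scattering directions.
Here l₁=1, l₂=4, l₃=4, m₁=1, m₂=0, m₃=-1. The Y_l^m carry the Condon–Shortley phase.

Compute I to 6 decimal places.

l₁+l₂+l₃=9 is odd: 3j(l;000)=0 ⇒ I=0

0.000000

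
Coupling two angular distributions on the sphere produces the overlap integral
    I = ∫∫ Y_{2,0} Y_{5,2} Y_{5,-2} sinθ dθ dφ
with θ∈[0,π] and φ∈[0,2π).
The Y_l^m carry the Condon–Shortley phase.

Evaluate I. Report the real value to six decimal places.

Rules hold: Σm=0, L=12 even, 3≤5≤7.
N = 5·11·11 = 605
Δ = 2!·2!·8!/13! = 1/38610
Racah Σ t=0..2: t=0:+1/2880 t=1:−1/576 t=2:+1/2880 = -1/960
⇒ 3j(2 5 5; 0 0 0)² = 10/429, sgn +1
Racah Σ t=0..2: t=0:+1/20160 t=1:−1/1440 t=2:+1/2880 = -1/3360
⇒ 3j(2 5 5; 0 2 -2)² = 6/715, sgn +1
4πI² = N·(3j₀)²·(3jₘ)² = 20/169
I = +1·√(0.118343/4π) = 0.09704356

0.097044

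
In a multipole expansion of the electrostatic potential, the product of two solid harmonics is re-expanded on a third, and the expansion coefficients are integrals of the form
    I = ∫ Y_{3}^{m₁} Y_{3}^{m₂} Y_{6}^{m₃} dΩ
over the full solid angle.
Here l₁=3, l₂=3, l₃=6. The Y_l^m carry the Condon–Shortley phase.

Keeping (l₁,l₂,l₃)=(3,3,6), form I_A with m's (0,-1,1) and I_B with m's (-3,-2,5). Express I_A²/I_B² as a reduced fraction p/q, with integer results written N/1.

l's match ⇒ only the (l;m) 3-j factors differ between A and B.
A: triangle coeff Δ(3,3,6) = 1/12012; Σ_t [0,0]: t=0:+1/1728 = 1/1728; (3j)²=25/858 [(3 3 6; 0 -1 1)], sign=-1
B: triangle coeff Δ(3,3,6) = 1/12012; Σ_t [0,0]: t=0:+1/86400 = 1/86400; (3j)²=1/26 [(3 3 6; -3 -2 5)], sign=-1
I_A²/I_B² = (25/858)/(1/26) = 25/33

25/33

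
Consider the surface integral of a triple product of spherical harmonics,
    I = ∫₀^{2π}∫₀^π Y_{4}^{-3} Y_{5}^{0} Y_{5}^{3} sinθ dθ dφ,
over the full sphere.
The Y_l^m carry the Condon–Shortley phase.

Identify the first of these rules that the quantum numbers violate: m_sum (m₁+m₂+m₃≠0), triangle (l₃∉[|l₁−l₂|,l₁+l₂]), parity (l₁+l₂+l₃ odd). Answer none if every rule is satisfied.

none

m₁+m₂+m₃ = -3 + 0 + 3 = 0  ✓
triangle: |4−5|=1 ≤ l₃=5 ≤ 4+5=9  ✓
parity: l₁+l₂+l₃ = 14 is even  ✓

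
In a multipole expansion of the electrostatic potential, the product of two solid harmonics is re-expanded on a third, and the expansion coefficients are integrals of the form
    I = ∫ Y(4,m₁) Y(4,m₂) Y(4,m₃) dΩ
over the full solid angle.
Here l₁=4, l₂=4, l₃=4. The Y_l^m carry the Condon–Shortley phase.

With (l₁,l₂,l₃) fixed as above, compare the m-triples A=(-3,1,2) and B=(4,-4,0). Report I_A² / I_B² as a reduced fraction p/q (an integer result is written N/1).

Shared (l₁,l₂,l₃)=(4,4,4): N and (l;000)² cancel in I_A²/I_B².
A: Δ = 4!·4!·4!/13! = 1/450450; Racah Σ t=3..4: t=3:−1/576 t=4:+1/864 = -1/1728; ⇒ 3j(4 4 4; -3 1 2)² = 5/1287, sgn -1
B: Δ = 4!·4!·4!/13! = 1/450450; Racah Σ t=0..0: t=0:+1/13824 = 1/13824; ⇒ 3j(4 4 4; 4 -4 0)² = 14/1287, sgn +1
I_A²/I_B² = (5/1287)/(14/1287) = 5/14

5/14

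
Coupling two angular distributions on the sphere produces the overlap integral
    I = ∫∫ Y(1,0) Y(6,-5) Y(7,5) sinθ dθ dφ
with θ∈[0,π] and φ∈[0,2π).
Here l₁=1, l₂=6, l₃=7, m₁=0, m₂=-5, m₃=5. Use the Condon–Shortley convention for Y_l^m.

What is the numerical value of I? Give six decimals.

-0.171413

Rules hold: Σm=0, L=14 even, 5≤7≤7.
N = 3·13·15 = 585
Δ = 0!·2!·12!/15! = 1/1365
Racah Σ t=0..0: t=0:+1/518400 = 1/518400
⇒ 3j(1 6 7; 0 0 0)² = 7/195, sgn -1
Racah Σ t=0..0: t=0:+1/39916800 = 1/39916800
⇒ 3j(1 6 7; 0 -5 5)² = 8/455, sgn +1
4πI² = N·(3j₀)²·(3jₘ)² = 24/65
I = -1·√(0.369231/4π) = -0.17141310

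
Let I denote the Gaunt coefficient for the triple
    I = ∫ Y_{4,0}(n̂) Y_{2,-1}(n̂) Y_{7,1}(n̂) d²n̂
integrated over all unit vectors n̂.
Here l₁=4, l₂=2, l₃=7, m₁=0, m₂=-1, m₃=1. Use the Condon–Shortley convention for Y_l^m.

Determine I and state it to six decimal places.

0.000000

triangle: need 2≤l₃≤6, have 7; I=0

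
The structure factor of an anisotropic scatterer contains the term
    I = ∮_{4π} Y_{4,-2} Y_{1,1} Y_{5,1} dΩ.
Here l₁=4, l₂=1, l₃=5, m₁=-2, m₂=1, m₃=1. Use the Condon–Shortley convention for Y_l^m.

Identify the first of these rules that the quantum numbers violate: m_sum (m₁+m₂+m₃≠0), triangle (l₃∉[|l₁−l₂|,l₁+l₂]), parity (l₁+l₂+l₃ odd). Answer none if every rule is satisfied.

none

Σmᵢ = 0  ✓
l₃∈[|l₁−l₂|,l₁+l₂]=[3,5], have l₃=5  ✓
Σlᵢ = 10 ⇒ even  ✓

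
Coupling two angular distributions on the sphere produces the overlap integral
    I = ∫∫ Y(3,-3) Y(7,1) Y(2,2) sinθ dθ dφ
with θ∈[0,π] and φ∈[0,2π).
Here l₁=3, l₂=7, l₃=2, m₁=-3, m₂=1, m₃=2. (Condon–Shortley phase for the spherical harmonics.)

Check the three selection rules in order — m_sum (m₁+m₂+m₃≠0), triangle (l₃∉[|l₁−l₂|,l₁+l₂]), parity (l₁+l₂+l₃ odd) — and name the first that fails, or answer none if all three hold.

triangle

m₁+m₂+m₃ = -3 + 1 + 2 = 0  ✓
triangle: |3−7|=4 ≤ l₃=2 ≤ 3+7=10  ✗
parity: l₁+l₂+l₃ = 12 is even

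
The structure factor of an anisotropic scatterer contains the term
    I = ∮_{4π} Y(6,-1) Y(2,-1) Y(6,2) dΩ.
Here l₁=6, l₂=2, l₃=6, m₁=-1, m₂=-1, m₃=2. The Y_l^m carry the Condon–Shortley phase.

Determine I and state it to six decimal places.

Rules hold: Σm=0, L=14 even, 4≤6≤8.
N = 13·5·13 = 845
Δ = 2!·10!·2!/15! = 1/90090
Racah Σ t=0..2: t=0:+1/69120 t=1:−1/14400 t=2:+1/69120 = -7/172800
⇒ 3j(6 2 6; 0 0 0)² = 14/715, sgn -1
Racah Σ t=0..1: t=0:+1/60480 t=1:−1/34560 = -1/80640
⇒ 3j(6 2 6; -1 -1 2)² = 6/1001, sgn -1
4πI² = N·(3j₀)²·(3jₘ)² = 12/121
I = +1·√(0.0991736/4π) = 0.08883682

0.088837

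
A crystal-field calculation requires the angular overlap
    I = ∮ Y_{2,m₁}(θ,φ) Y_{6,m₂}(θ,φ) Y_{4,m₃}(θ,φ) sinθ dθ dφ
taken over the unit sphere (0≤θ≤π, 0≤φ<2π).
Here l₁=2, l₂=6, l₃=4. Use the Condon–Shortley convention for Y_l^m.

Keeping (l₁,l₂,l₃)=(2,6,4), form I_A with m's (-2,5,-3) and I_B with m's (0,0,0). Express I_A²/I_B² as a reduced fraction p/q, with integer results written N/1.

l's match ⇒ only the (l;m) 3-j factors differ between A and B.
A: triangle coeff Δ(2,6,4) = 1/6435; Σ_t [4,4]: t=4:+1/120960 = 1/120960; (3j)²=2/39 [(2 6 4; -2 5 -3)], sign=-1
B: triangle coeff Δ(2,6,4) = 1/6435; Σ_t [2,2]: t=2:+1/2304 = 1/2304; (3j)²=5/143 [(2 6 4; 0 0 0)], sign=+1
I_A²/I_B² = (2/39)/(5/143) = 22/15

22/15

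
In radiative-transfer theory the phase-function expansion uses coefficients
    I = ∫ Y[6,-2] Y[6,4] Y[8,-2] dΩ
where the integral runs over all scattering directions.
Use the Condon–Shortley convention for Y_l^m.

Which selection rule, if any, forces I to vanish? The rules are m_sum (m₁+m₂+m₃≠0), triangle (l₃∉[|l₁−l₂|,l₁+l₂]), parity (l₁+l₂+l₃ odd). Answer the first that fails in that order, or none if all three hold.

azimuthal sum: -2 + 4 − 2 = 0  ✓
0 ≤ 8 ≤ 12 (triangle on l)  ✓
L = 6 + 6 + 8 = 20 (even)  ✓

none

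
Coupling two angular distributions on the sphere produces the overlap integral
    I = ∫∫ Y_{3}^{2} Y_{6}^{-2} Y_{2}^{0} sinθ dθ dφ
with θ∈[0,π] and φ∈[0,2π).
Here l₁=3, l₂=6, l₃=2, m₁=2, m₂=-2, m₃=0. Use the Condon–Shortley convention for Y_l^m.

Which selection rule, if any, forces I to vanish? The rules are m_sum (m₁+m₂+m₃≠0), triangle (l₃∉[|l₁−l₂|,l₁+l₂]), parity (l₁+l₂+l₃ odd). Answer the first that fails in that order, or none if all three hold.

Σmᵢ = 0  ✓
l₃∈[|l₁−l₂|,l₁+l₂]=[3,9], have l₃=2  ✗
Σlᵢ = 11 ⇒ odd

triangle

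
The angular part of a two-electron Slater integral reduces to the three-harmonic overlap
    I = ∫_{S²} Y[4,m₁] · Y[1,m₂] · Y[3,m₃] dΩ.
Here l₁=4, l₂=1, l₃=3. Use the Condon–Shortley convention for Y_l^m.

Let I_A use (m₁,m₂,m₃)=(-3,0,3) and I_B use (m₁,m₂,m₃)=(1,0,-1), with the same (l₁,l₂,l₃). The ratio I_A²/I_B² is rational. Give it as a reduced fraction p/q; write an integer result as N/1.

Shared (l₁,l₂,l₃)=(4,1,3): N and (l;000)² cancel in I_A²/I_B².
A: Δ = 2!·6!·0!/9! = 1/252; Racah Σ t=1..1: t=1:−1/720 = -1/720; ⇒ 3j(4 1 3; -3 0 3)² = 1/36, sgn -1
B: Δ = 2!·6!·0!/9! = 1/252; Racah Σ t=1..1: t=1:−1/48 = -1/48; ⇒ 3j(4 1 3; 1 0 -1)² = 5/84, sgn -1
I_A²/I_B² = (1/36)/(5/84) = 7/15

7/15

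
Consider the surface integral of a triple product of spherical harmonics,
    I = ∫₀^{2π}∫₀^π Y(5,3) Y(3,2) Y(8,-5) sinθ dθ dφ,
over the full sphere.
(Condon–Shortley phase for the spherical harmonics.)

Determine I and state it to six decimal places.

-0.260873

Rules hold: Σm=0, L=16 even, 2≤8≤8.
N = 11·7·17 = 1309
Δ = 0!·10!·6!/17! = 1/136136
Racah Σ t=0..0: t=0:+1/518400 = 1/518400
⇒ 3j(5 3 8; 0 0 0)² = 56/2431, sgn +1
Racah Σ t=0..0: t=0:+1/9676800 = 1/9676800
⇒ 3j(5 3 8; 3 2 -5)² = 27/952, sgn -1
4πI² = N·(3j₀)²·(3jₘ)² = 189/221
I = -1·√(0.855204/4π) = -0.26087342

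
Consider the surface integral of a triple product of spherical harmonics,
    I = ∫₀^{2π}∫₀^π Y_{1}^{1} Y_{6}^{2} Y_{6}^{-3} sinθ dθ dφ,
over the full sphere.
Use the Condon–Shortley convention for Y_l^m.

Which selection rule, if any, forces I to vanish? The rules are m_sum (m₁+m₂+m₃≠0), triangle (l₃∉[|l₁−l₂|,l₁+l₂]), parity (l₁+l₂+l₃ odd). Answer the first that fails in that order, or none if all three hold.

parity

Σmᵢ = 0  ✓
l₃∈[|l₁−l₂|,l₁+l₂]=[5,7], have l₃=6  ✓
Σlᵢ = 13 ⇒ odd  ✗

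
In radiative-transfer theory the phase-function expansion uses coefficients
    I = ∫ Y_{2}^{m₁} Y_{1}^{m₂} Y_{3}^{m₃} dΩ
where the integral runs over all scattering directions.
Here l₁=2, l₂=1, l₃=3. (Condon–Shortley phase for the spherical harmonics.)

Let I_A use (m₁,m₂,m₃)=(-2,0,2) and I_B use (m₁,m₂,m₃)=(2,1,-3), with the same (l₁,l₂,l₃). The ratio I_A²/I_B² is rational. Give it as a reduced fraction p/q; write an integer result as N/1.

Same 2,1,3: normalisation and zero-m 3j drop out of the ratio.
A: Δ: 0! 4! 2! / 7! → 1/105; sum: t=0:+1/24 = 1/24; 3j²(2 1 3; -2 0 2) = Δ·Π!·Σ² = 1/21  (sign -1)
B: Δ: 0! 4! 2! / 7! → 1/105; sum: t=0:+1/48 = 1/48; 3j²(2 1 3; 2 1 -3) = Δ·Π!·Σ² = 1/7  (sign +1)
I_A²/I_B² = (1/21)/(1/7) = 1/3

1/3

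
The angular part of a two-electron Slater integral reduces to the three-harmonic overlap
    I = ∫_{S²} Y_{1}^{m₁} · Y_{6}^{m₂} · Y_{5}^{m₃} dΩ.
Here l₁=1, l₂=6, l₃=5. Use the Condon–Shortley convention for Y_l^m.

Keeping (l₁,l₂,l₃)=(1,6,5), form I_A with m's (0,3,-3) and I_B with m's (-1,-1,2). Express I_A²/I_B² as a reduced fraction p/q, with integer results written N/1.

27/10

Shared (l₁,l₂,l₃)=(1,6,5): N and (l;000)² cancel in I_A²/I_B².
A: Δ = 2!·0!·10!/13! = 1/858; Racah Σ t=1..1: t=1:−1/80640 = -1/80640; ⇒ 3j(1 6 5; 0 3 -3)² = 9/286, sgn -1
B: Δ = 2!·0!·10!/13! = 1/858; Racah Σ t=2..2: t=2:+1/60480 = 1/60480; ⇒ 3j(1 6 5; -1 -1 2)² = 5/429, sgn -1
I_A²/I_B² = (9/286)/(5/429) = 27/10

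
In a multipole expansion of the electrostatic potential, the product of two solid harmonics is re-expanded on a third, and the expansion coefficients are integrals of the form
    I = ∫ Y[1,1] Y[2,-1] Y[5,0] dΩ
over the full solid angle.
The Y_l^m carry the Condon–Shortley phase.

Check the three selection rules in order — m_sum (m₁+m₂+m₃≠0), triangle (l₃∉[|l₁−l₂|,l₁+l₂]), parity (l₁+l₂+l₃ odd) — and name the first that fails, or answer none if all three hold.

m₁+m₂+m₃ = 1 − 1 + 0 = 0  ✓
triangle: |1−2|=1 ≤ l₃=5 ≤ 1+2=3  ✗
parity: l₁+l₂+l₃ = 8 is even

triangle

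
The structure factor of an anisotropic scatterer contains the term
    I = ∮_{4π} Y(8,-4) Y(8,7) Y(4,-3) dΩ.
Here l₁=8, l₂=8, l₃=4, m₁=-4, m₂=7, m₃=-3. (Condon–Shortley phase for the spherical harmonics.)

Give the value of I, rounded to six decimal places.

Rules hold: Σm=0, L=20 even, 0≤4≤16.
N = 17·17·9 = 2601
Δ = 12!·4!·4!/21! = 1/185175900
Racah Σ t=4..8: t=4:+1/557383680 t=5:−1/21772800 t=6:+1/8294400 t=7:−1/21772800 t=8:+1/557383680 = 1/30965760
⇒ 3j(8 8 4; 0 0 0)² = 36/4199, sgn +1
Racah Σ t=11..12: t=11:−1/5748019200 t=12:+1/68976230400 = -1/6270566400
⇒ 3j(8 8 4; -4 7 -3)² = 121/11628, sgn +1
4πI² = N·(3j₀)²·(3jₘ)² = 1089/4693
I = +1·√(0.232048/4π) = 0.13588882

0.135889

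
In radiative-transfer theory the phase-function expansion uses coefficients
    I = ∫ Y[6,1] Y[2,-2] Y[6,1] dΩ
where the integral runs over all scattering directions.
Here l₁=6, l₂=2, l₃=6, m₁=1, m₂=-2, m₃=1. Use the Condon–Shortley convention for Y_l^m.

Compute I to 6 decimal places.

Rules hold: Σm=0, L=14 even, 4≤6≤8.
N = 13·5·13 = 845
Δ = 2!·10!·2!/15! = 1/90090
Racah Σ t=0..2: t=0:+1/69120 t=1:−1/14400 t=2:+1/69120 = -7/172800
⇒ 3j(6 2 6; 0 0 0)² = 14/715, sgn -1
Racah Σ t=0..0: t=0:+1/57600 = 1/57600
⇒ 3j(6 2 6; 1 -2 1)² = 21/715, sgn -1
4πI² = N·(3j₀)²·(3jₘ)² = 294/605
I = +1·√(0.48595/4π) = 0.19664868

0.196649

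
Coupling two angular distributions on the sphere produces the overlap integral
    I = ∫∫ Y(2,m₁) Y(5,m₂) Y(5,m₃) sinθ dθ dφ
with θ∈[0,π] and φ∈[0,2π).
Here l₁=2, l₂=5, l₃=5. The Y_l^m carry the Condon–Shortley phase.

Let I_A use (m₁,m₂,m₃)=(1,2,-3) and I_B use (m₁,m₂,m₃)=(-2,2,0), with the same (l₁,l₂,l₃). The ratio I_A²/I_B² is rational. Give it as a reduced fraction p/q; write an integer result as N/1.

5/7

Shared (l₁,l₂,l₃)=(2,5,5): N and (l;000)² cancel in I_A²/I_B².
A: Δ = 2!·2!·8!/13! = 1/38610; Racah Σ t=0..1: t=0:+1/10080 t=1:−1/2880 = -1/4032; ⇒ 3j(2 5 5; 1 2 -3)² = 10/429, sgn -1
B: Δ = 2!·2!·8!/13! = 1/38610; Racah Σ t=2..2: t=2:+1/2880 = 1/2880; ⇒ 3j(2 5 5; -2 2 0)² = 14/429, sgn -1
I_A²/I_B² = (10/429)/(14/429) = 5/7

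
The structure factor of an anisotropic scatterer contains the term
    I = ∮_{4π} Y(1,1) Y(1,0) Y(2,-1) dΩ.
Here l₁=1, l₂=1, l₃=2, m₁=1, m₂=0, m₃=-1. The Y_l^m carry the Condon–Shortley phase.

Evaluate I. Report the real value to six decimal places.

-0.218510

m-sum 0 ✓  L=4 even ✓  0≤2≤2 ✓
Π(2lᵢ+1) = 3×3×5 = 45
triangle coeff Δ(1,1,2) = 1/30
Σ_t [0,0]: t=0:+1/1 = 1/1
(3j)²=2/15 [(1 1 2; 0 0 0)], sign=+1
Σ_t [0,0]: t=0:+1/2 = 1/2
(3j)²=1/10 [(1 1 2; 1 0 -1)], sign=-1
⇒ 4πI² = 3/5
I = (-1)√(3/5/(4π)) = -0.21850969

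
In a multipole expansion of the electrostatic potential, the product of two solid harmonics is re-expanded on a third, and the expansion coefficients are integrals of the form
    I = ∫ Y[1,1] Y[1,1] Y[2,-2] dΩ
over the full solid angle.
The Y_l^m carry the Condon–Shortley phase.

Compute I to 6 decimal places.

0.309019

Checks pass: Σm=0; 4 even; l₃=2∈[0,2].
(2·1+1)(2·1+1)(2·2+1) = 45
Δ: 0! 2! 2! / 5! → 1/30
sum: t=0:+1/1 = 1/1
3j²(1 1 2; 0 0 0) = Δ·Π!·Σ² = 2/15  (sign +1)
sum: t=0:+1/4 = 1/4
3j²(1 1 2; 1 1 -2) = Δ·Π!·Σ² = 1/5  (sign +1)
combine: 4πI² = 45·2/15·1/5 = 6/5
take √, sign +1: I = 0.30901936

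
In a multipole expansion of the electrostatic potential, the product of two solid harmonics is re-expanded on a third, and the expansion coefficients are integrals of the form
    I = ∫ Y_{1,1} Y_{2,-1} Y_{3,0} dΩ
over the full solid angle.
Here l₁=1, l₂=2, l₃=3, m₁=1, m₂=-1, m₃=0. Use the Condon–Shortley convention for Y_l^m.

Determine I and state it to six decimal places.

0.143048

Checks pass: Σm=0; 6 even; l₃=3∈[1,3].
(2·1+1)(2·2+1)(2·3+1) = 105
Δ: 0! 2! 4! / 7! → 1/105
sum: t=0:+1/4 = 1/4
3j²(1 2 3; 0 0 0) = Δ·Π!·Σ² = 3/35  (sign -1)
sum: t=0:+1/12 = 1/12
3j²(1 2 3; 1 -1 0) = Δ·Π!·Σ² = 1/35  (sign -1)
combine: 4πI² = 105·3/35·1/35 = 9/35
take √, sign +1: I = 0.14304817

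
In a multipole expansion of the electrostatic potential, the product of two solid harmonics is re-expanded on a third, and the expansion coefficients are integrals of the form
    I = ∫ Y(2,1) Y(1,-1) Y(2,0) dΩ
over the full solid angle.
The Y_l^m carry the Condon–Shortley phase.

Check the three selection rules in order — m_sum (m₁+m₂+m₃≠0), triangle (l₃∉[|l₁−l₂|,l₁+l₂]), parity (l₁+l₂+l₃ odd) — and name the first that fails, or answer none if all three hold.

azimuthal sum: 1 − 1 + 0 = 0  ✓
1 ≤ 2 ≤ 3 (triangle on l)  ✓
L = 2 + 1 + 2 = 5 (odd)  ✗

parity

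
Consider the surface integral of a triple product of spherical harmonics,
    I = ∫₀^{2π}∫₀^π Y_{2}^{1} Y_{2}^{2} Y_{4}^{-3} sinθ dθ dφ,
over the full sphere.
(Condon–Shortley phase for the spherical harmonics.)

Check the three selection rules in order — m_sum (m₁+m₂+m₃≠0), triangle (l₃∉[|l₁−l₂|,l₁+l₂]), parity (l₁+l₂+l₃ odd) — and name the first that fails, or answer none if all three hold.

Σmᵢ = 0  ✓
l₃∈[|l₁−l₂|,l₁+l₂]=[0,4], have l₃=4  ✓
Σlᵢ = 8 ⇒ even  ✓

none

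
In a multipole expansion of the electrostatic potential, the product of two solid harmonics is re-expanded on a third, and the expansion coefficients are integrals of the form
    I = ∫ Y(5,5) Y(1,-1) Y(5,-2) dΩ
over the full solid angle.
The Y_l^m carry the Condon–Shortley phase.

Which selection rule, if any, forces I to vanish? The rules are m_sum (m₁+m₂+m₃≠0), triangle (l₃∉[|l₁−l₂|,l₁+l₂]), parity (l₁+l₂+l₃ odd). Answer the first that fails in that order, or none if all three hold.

m_sum

Σmᵢ = 2  ✗
l₃∈[|l₁−l₂|,l₁+l₂]=[4,6], have l₃=5
Σlᵢ = 11 ⇒ odd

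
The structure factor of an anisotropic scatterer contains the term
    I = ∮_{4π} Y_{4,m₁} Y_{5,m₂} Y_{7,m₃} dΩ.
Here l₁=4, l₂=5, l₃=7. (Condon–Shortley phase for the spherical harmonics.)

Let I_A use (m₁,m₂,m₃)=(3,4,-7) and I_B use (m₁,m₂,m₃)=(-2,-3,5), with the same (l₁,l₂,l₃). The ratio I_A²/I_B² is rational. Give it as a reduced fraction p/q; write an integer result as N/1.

l's match ⇒ only the (l;m) 3-j factors differ between A and B.
A: triangle coeff Δ(4,5,7) = 1/6126120; Σ_t [1,1]: t=1:−1/29030400 = -1/29030400; (3j)²=21/680 [(4 5 7; 3 4 -7)], sign=-1
B: triangle coeff Δ(4,5,7) = 1/6126120; Σ_t [0,2]: t=0:+1/2073600 t=1:−1/604800 t=2:+1/3870720 = -53/58060800; (3j)²=2809/185640 [(4 5 7; -2 -3 5)], sign=-1
I_A²/I_B² = (21/680)/(2809/185640) = 5733/2809

5733/2809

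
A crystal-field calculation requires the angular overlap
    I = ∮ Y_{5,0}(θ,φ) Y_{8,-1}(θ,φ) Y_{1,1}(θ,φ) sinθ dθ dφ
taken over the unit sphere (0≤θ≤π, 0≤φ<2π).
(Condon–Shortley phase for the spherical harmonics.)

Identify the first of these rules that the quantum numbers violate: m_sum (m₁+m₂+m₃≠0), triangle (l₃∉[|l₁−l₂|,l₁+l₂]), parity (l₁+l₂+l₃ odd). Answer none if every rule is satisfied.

triangle

Σmᵢ = 0  ✓
l₃∈[|l₁−l₂|,l₁+l₂]=[3,13], have l₃=1  ✗
Σlᵢ = 14 ⇒ even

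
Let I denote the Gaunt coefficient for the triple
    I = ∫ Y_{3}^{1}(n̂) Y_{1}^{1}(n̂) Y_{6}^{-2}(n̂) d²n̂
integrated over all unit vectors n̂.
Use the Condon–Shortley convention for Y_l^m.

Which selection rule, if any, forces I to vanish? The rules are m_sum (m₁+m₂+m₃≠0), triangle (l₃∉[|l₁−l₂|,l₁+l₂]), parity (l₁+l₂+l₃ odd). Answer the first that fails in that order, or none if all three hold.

triangle

m₁+m₂+m₃ = 1 + 1 − 2 = 0  ✓
triangle: |3−1|=2 ≤ l₃=6 ≤ 3+1=4  ✗
parity: l₁+l₂+l₃ = 10 is even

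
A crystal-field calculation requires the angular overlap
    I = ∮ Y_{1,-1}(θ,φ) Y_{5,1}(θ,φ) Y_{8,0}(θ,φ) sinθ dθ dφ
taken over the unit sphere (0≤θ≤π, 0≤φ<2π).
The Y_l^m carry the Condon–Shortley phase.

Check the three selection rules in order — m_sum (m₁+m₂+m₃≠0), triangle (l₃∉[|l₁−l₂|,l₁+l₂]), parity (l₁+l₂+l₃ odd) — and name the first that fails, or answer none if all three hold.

m₁+m₂+m₃ = -1 + 1 + 0 = 0  ✓
triangle: |1−5|=4 ≤ l₃=8 ≤ 1+5=6  ✗
parity: l₁+l₂+l₃ = 14 is even

triangle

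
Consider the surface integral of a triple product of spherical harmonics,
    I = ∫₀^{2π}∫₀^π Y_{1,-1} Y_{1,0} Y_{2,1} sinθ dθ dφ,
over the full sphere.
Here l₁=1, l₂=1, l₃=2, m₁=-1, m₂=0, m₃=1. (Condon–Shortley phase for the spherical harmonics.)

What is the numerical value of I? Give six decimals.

Checks pass: Σm=0; 4 even; l₃=2∈[0,2].
(2·1+1)(2·1+1)(2·2+1) = 45
Δ: 0! 2! 2! / 5! → 1/30
sum: t=0:+1/1 = 1/1
3j²(1 1 2; 0 0 0) = Δ·Π!·Σ² = 2/15  (sign +1)
sum: t=0:+1/2 = 1/2
3j²(1 1 2; -1 0 1) = Δ·Π!·Σ² = 1/10  (sign -1)
combine: 4πI² = 45·2/15·1/10 = 3/5
take √, sign -1: I = -0.21850969

-0.218510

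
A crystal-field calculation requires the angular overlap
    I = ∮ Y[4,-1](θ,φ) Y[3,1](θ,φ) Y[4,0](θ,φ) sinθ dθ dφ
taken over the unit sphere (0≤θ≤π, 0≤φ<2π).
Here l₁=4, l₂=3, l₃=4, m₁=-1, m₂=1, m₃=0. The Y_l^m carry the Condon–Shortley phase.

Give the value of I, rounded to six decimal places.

l₁+l₂+l₃=11 is odd: 3j(l;000)=0 ⇒ I=0

0.000000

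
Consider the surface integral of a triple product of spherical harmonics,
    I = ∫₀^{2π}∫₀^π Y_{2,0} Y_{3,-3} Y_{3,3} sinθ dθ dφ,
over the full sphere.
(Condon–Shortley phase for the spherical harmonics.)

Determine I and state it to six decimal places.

Checks pass: Σm=0; 8 even; l₃=3∈[1,5].
(2·2+1)(2·3+1)(2·3+1) = 245
Δ: 2! 2! 4! / 9! → 1/3780
sum: t=0:+1/24 t=1:−1/4 t=2:+1/24 = -1/6
3j²(2 3 3; 0 0 0) = Δ·Π!·Σ² = 4/105  (sign +1)
sum: t=0:+1/96 = 1/96
3j²(2 3 3; 0 -3 3) = Δ·Π!·Σ² = 5/84  (sign +1)
combine: 4πI² = 245·4/105·5/84 = 5/9
take √, sign +1: I = 0.21026104

0.210261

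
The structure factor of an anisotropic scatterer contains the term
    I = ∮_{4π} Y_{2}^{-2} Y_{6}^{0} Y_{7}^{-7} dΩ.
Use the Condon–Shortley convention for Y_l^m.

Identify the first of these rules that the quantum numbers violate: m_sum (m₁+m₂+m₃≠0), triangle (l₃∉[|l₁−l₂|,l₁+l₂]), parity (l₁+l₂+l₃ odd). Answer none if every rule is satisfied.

m_sum

Σmᵢ = -9  ✗
l₃∈[|l₁−l₂|,l₁+l₂]=[4,8], have l₃=7
Σlᵢ = 15 ⇒ odd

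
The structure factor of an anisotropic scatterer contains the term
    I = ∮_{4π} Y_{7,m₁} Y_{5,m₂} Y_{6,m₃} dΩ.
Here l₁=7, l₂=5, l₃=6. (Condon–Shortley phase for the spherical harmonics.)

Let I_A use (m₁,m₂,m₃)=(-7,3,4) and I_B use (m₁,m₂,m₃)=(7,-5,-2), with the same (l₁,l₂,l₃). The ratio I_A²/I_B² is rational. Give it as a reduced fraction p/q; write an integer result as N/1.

6/1

Same 7,5,6: normalisation and zero-m 3j drop out of the ratio.
A: Δ: 6! 8! 4! / 19! → 1/174594420; sum: t=6:+1/116121600 = 1/116121600; 3j²(7 5 6; -7 3 4) = Δ·Π!·Σ² = 7/323  (sign +1)
B: Δ: 6! 8! 4! / 19! → 1/174594420; sum: t=0:+1/696729600 = 1/696729600; 3j²(7 5 6; 7 -5 -2) = Δ·Π!·Σ² = 7/1938  (sign +1)
I_A²/I_B² = (7/323)/(7/1938) = 6/1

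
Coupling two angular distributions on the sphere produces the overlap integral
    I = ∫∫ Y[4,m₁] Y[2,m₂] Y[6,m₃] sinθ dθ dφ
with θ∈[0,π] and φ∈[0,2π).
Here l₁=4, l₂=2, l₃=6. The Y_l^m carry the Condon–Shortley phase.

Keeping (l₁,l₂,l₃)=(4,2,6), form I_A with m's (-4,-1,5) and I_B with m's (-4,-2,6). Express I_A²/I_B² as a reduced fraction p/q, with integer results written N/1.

l's match ⇒ only the (l;m) 3-j factors differ between A and B.
A: triangle coeff Δ(4,2,6) = 1/6435; Σ_t [0,0]: t=0:+1/241920 = 1/241920; (3j)²=1/39 [(4 2 6; -4 -1 5)], sign=-1
B: triangle coeff Δ(4,2,6) = 1/6435; Σ_t [0,0]: t=0:+1/967680 = 1/967680; (3j)²=1/13 [(4 2 6; -4 -2 6)], sign=+1
I_A²/I_B² = (1/39)/(1/13) = 1/3

1/3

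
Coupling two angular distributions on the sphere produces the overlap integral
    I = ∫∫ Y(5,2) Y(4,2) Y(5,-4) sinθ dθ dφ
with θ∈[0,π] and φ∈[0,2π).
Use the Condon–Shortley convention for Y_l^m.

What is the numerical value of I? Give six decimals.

m-sum 0 ✓  L=14 even ✓  1≤5≤9 ✓
Π(2lᵢ+1) = 11×9×11 = 1089
triangle coeff Δ(5,4,5) = 1/3153150
Σ_t [0,4]: t=0:+1/69120 t=1:−1/1728 t=2:+1/576 t=3:−1/1728 t=4:+1/69120 = 7/11520
(3j)²=2/143 [(5 4 5; 0 0 0)], sign=-1
Σ_t [2,3]: t=2:+1/11520 t=3:−1/25920 = 1/20736
(3j)²=5/429 [(5 4 5; 2 2 -4)], sign=-1
⇒ 4πI² = 30/169
I = (+1)√(30/169/(4π)) = 0.11885360

0.118854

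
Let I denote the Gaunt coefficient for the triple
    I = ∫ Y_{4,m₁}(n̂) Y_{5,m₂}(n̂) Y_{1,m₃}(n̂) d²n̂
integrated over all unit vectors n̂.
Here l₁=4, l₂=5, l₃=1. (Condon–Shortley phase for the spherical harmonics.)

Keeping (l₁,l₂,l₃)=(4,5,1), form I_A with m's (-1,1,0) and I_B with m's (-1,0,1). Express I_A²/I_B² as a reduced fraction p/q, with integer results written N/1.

l's match ⇒ only the (l;m) 3-j factors differ between A and B.
A: triangle coeff Δ(4,5,1) = 1/495; Σ_t [5,5]: t=5:−1/720 = -1/720; (3j)²=8/165 [(4 5 1; -1 1 0)], sign=+1
B: triangle coeff Δ(4,5,1) = 1/495; Σ_t [5,5]: t=5:−1/1440 = -1/1440; (3j)²=2/99 [(4 5 1; -1 0 1)], sign=-1
I_A²/I_B² = (8/165)/(2/99) = 12/5

12/5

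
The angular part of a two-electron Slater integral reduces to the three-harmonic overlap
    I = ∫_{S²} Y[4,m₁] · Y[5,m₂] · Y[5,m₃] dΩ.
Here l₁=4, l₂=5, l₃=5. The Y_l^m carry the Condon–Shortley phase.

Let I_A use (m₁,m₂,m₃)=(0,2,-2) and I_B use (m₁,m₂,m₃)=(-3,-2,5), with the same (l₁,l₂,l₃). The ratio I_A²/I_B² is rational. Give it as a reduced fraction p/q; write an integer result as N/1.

Shared (l₁,l₂,l₃)=(4,5,5): N and (l;000)² cancel in I_A²/I_B².
A: Δ = 4!·4!·6!/15! = 1/3153150; Racah Σ t=1..4: t=1:−1/25920 t=2:+1/1920 t=3:−1/1728 t=4:+1/20736 = -1/20736; ⇒ 3j(4 5 5; 0 2 -2)² = 1/2574, sgn +1
B: Δ = 4!·4!·6!/15! = 1/3153150; Racah Σ t=3..3: t=3:−1/103680 = -1/103680; ⇒ 3j(4 5 5; -3 -2 5)² = 7/429, sgn -1
I_A²/I_B² = (1/2574)/(7/429) = 1/42

1/42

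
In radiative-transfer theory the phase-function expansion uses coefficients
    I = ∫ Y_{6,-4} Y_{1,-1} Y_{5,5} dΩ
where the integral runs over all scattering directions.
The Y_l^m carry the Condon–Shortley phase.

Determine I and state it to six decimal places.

m-sum 0 ✓  L=12 even ✓  5≤5≤7 ✓
Π(2lᵢ+1) = 13×3×11 = 429
triangle coeff Δ(6,1,5) = 1/858
Σ_t [1,1]: t=1:−1/14400 = -1/14400
(3j)²=6/143 [(6 1 5; 0 0 0)], sign=+1
Σ_t [0,0]: t=0:+1/7257600 = 1/7257600
(3j)²=1/858 [(6 1 5; -4 -1 5)], sign=+1
⇒ 4πI² = 3/143
I = (+1)√(3/143/(4π)) = 0.04085899

0.040859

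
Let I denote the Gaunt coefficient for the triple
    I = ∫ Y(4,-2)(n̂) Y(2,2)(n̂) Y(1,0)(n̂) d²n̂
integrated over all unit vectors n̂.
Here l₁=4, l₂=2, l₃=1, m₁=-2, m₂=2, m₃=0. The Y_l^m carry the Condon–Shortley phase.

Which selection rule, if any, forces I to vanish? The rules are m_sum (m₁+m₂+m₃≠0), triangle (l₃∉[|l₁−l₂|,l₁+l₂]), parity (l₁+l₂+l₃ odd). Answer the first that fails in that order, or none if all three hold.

Σmᵢ = 0  ✓
l₃∈[|l₁−l₂|,l₁+l₂]=[2,6], have l₃=1  ✗
Σlᵢ = 7 ⇒ odd

triangle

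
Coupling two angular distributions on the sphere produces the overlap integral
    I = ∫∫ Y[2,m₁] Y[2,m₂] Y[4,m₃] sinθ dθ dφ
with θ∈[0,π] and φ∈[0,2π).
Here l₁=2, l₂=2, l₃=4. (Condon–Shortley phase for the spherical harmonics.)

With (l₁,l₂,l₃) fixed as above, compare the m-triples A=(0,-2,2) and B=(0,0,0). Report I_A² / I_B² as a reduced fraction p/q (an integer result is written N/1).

l's match ⇒ only the (l;m) 3-j factors differ between A and B.
A: triangle coeff Δ(2,2,4) = 1/630; Σ_t [0,0]: t=0:+1/96 = 1/96; (3j)²=1/42 [(2 2 4; 0 -2 2)], sign=+1
B: triangle coeff Δ(2,2,4) = 1/630; Σ_t [0,0]: t=0:+1/16 = 1/16; (3j)²=2/35 [(2 2 4; 0 0 0)], sign=+1
I_A²/I_B² = (1/42)/(2/35) = 5/12

5/12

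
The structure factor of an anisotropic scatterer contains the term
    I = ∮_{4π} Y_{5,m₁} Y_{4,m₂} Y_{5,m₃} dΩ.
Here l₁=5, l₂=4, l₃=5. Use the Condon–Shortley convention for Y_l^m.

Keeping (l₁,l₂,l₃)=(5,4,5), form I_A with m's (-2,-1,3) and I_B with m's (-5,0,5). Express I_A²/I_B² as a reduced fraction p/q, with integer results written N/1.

Shared (l₁,l₂,l₃)=(5,4,5): N and (l;000)² cancel in I_A²/I_B².
A: Δ = 4!·6!·4!/15! = 1/3153150; Racah Σ t=1..3: t=1:−1/17280 t=2:+1/2880 t=3:−1/6912 = 1/6912; ⇒ 3j(5 4 5; -2 -1 3)² = 5/429, sgn +1
B: Δ = 4!·6!·4!/15! = 1/3153150; Racah Σ t=4..4: t=4:+1/414720 = 1/414720; ⇒ 3j(5 4 5; -5 0 5)² = 2/143, sgn +1
I_A²/I_B² = (5/429)/(2/143) = 5/6

5/6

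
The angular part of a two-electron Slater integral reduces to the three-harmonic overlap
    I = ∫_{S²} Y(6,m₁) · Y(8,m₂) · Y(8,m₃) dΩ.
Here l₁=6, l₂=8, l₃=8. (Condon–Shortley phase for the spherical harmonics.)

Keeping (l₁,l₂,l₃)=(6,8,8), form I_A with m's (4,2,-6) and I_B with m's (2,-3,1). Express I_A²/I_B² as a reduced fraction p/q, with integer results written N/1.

390/1

Same 6,8,8: normalisation and zero-m 3j drop out of the ratio.
A: Δ: 6! 6! 10! / 23! → 1/13742520792; sum: t=0:+1/125411328000 t=1:−1/5225472000 t=2:+1/2786918400 = 11/62705664000; 3j²(6 8 8; 4 2 -6) = Δ·Π!·Σ² = 55/7429  (sign +1)
B: Δ: 6! 6! 10! / 23! → 1/13742520792; sum: t=0:+1/497664000 t=1:−1/74649600 t=2:+1/69672960 t=3:−1/348364800 t=4:+1/12541132800 = 11/62705664000; 3j²(6 8 8; 2 -3 1) = Δ·Π!·Σ² = 11/579462  (sign -1)
I_A²/I_B² = (55/7429)/(11/579462) = 390/1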